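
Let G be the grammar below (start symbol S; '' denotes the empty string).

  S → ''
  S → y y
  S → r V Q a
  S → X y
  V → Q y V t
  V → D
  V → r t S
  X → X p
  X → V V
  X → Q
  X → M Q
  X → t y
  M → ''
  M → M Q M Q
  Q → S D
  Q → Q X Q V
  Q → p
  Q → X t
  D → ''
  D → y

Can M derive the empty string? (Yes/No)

M has an ''-production, so M ⇒ ''.

Yes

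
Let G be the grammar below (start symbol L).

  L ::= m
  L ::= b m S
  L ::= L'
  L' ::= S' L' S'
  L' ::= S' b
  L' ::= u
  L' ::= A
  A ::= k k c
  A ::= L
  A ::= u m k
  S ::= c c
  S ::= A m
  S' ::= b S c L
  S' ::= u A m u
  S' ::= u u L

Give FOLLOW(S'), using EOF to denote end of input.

In L' ::= S' L' S': add FIRST(L' S') = { b, k, m, u }.
In L' ::= S' L' S': S' is at the end, add FOLLOW(L') = { EOF, b, k, m, u }.
In L' ::= S' b: add FIRST(b) = { b }.
Union: FOLLOW(S') = { EOF, b, k, m, u }.

{ EOF, b, k, m, u }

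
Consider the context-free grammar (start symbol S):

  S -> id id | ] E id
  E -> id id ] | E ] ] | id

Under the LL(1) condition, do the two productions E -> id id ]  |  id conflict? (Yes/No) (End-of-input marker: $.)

Yes

FIRST(id id ]) = { id } and FIRST(id) = { id }.
Both contain id, so the two alternatives are not disjoint — LL(1) conflict.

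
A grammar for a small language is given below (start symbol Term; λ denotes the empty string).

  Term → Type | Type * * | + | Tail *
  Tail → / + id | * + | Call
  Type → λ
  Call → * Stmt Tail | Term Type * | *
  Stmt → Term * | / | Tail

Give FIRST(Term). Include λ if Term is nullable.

From Term → Type: add FIRST(Type) = { λ } (including λ since Type is nullable).
From Term → Type * *: Type nullable, take FIRST(Type) ∪ {*} = { * }.
Term → + contributes {+}.
From Term → Tail *: add FIRST(Tail) = { *, +, / }.
Union: FIRST(Term) = { *, +, /, λ }.

{ *, +, /, λ }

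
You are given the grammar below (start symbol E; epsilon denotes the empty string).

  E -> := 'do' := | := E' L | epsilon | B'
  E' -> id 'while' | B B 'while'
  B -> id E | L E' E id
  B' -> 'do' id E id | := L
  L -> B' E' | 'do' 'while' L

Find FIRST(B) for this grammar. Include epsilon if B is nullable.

B -> id E contributes {id}.
From B -> L E' E id: add FIRST(L) = { 'do', := }.
Union: FIRST(B) = { 'do', :=, id }.

{ 'do', :=, id }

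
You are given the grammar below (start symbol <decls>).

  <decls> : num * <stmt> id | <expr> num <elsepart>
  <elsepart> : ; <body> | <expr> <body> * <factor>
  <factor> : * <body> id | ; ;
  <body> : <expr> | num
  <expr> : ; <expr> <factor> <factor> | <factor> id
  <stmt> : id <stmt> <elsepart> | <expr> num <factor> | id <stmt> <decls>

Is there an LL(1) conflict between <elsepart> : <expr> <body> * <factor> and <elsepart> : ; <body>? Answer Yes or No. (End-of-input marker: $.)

FIRST(<expr> <body> * <factor>) = { *, ; } and FIRST(; <body>) = { ; }.
Both contain ;, so the two alternatives are not disjoint — LL(1) conflict.

Yes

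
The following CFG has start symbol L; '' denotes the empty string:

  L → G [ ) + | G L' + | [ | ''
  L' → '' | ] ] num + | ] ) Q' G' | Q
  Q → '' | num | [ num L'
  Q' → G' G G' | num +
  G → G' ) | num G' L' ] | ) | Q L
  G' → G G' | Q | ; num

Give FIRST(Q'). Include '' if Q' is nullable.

From Q' → G' G G': G', G, G' nullable, take FIRST(G') ∪ FIRST(G) ∪ FIRST(G') = { ), +, ;, [, ], num }; also '' since the whole RHS is nullable.
Q' → num + contributes {num}.
Union: FIRST(Q') = { ), +, ;, [, ], num, '' }.

{ ), +, ;, [, ], num, '' }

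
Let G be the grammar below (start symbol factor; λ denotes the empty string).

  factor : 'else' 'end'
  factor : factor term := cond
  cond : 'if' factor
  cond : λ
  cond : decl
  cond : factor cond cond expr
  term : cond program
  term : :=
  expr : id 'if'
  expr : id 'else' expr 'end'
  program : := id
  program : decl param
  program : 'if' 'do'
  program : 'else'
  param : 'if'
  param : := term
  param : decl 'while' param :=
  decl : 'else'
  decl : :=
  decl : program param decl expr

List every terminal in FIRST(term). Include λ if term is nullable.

From term : cond program: cond nullable, take FIRST(cond) ∪ FIRST(program) = { 'else', 'if', := }.
term : := contributes {:=}.
Union: FIRST(term) = { 'else', 'if', := }.

{ 'else', 'if', := }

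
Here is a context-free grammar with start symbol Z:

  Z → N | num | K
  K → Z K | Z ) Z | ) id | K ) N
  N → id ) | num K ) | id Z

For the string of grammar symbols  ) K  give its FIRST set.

{ ) }

) is a terminal; add {)} and stop.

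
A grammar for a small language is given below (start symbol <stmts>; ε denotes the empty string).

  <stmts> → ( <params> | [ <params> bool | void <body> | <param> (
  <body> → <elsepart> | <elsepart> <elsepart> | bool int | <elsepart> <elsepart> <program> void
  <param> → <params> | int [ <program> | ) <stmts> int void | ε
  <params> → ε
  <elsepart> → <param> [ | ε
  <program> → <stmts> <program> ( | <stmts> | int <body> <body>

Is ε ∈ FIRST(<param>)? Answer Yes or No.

<param> has an ε-production, so <param> ⇒ ε.

Yes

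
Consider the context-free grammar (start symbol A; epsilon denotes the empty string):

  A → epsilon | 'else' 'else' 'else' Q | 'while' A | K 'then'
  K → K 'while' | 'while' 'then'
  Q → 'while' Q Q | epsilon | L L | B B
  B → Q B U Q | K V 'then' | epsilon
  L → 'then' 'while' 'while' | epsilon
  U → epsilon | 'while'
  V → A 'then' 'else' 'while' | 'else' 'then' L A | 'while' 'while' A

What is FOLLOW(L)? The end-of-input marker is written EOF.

{ EOF, 'else', 'then', 'while' }

In Q → L L: add FIRST(L)\{epsilon} = { 'then' }.
  Since L is nullable, also add FOLLOW(Q) = { EOF, 'then', 'while' }.
In Q → L L: L is at the end, add FOLLOW(Q) = { EOF, 'then', 'while' }.
In V → 'else' 'then' L A: add FIRST(A)\{epsilon} = { 'else', 'while' }.
  Since A is nullable, also add FOLLOW(V) = { 'then' }.
Union: FOLLOW(L) = { EOF, 'else', 'then', 'while' }.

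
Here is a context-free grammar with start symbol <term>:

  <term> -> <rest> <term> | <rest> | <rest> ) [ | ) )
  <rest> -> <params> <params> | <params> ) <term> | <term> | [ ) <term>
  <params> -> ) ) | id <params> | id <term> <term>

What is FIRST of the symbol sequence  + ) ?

{ + }

+ is a terminal; add {+} and stop.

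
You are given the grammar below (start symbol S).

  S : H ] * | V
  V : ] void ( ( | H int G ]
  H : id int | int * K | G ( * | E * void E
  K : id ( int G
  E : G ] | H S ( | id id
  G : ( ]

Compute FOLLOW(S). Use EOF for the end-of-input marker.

S is the start symbol, so EOF ∈ FOLLOW(S).
In E : H S (: add FIRST(() = { ( }.
Union: FOLLOW(S) = { EOF, ( }.

{ EOF, ( }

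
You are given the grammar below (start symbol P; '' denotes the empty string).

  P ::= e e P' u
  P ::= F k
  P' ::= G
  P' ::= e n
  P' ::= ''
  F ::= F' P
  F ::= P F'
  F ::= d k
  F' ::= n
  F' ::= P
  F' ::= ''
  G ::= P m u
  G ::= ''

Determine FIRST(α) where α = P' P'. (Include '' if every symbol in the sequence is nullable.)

Add FIRST(P')\{''} = { d, e, n }; P' is nullable, continue.
Add FIRST(P')\{''} = { d, e, n }; P' is nullable, continue.
Every symbol is nullable, so include ''.

{ d, e, n, '' }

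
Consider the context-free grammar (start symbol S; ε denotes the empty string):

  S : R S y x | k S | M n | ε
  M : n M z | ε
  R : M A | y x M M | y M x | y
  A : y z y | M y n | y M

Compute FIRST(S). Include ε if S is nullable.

{ k, n, y, ε }

From S : R S y x: add FIRST(R) = { n, y }.
S : k S contributes {k}.
From S : M n: M nullable, take FIRST(M) ∪ {n} = { n }.
S : ε contributes ε.
Union: FIRST(S) = { k, n, y, ε }.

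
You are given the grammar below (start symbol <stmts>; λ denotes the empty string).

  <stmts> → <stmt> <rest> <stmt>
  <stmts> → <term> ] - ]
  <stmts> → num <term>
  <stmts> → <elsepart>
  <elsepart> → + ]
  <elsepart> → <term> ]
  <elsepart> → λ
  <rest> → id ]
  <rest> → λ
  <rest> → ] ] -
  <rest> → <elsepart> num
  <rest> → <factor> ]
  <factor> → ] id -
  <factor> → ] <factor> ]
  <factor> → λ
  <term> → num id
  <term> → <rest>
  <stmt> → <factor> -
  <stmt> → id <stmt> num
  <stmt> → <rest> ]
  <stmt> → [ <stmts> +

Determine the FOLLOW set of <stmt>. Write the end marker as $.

In <stmts> → <stmt> <rest> <stmt>: add FIRST(<rest> <stmt>) = { +, -, [, ], id, num }.
In <stmts> → <stmt> <rest> <stmt>: <stmt> is at the end, add FOLLOW(<stmts>) = { $, + }.
In <stmt> → id <stmt> num: add FIRST(num) = { num }.
Union: FOLLOW(<stmt>) = { $, +, -, [, ], id, num }.

{ $, +, -, [, ], id, num }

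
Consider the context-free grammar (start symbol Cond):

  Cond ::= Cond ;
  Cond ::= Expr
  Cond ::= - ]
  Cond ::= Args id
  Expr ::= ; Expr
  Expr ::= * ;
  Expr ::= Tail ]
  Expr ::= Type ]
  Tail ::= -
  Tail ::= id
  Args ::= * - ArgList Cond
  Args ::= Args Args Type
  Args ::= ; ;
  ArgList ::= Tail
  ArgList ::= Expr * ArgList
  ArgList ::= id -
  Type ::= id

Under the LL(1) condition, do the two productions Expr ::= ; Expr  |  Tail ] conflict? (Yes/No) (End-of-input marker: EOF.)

FIRST(; Expr) = { ; } and FIRST(Tail ]) = { -, id }.
The FIRST sets are disjoint and neither alternative is nullable — no conflict.

No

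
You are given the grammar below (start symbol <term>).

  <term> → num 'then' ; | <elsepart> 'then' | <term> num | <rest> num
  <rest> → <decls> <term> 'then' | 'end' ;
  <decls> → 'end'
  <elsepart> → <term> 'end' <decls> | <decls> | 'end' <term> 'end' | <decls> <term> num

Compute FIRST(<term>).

{ 'end', num }

<term> → num 'then' ; contributes {num}.
From <term> → <elsepart> 'then': add FIRST(<elsepart>) = { 'end', num }.
From <term> → <term> num: add FIRST(<term>) = { 'end', num }.
From <term> → <rest> num: add FIRST(<rest>) = { 'end' }.
Union: FIRST(<term>) = { 'end', num }.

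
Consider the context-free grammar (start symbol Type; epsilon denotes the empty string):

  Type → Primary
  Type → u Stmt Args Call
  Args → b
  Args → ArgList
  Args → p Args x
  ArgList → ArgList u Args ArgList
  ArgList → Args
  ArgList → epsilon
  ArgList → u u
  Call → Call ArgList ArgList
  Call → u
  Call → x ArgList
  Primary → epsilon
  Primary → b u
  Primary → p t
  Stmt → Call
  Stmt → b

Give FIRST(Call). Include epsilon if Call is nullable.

{ u, x }

From Call → Call ArgList ArgList: add FIRST(Call) = { u, x }.
Call → u contributes {u}.
Call → x ArgList contributes {x}.
Union: FIRST(Call) = { u, x }.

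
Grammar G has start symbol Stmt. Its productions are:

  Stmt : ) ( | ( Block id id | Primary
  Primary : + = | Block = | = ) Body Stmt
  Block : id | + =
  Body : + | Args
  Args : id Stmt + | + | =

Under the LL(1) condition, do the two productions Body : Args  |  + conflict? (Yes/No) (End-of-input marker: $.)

FIRST(Args) = { +, =, id } and FIRST(+) = { + }.
Both contain +, so the two alternatives are not disjoint — LL(1) conflict.

Yes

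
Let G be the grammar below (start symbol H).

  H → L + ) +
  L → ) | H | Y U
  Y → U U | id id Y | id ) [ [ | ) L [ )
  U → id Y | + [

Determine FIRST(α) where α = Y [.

{ ), +, id }

Add FIRST(Y) = { ), +, id }; Y is not nullable, stop.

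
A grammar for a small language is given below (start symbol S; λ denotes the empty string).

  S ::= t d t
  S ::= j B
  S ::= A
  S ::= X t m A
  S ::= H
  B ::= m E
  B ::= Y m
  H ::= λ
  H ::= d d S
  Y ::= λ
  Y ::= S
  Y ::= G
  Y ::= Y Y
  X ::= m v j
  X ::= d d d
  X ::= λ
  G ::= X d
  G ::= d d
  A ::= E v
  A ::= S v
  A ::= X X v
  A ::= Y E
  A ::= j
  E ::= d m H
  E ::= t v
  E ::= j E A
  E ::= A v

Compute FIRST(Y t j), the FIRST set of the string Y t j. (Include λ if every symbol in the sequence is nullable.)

Add FIRST(Y)\{λ} = { d, j, m, t, v }; Y is nullable, continue.
t is a terminal; add {t} and stop.

{ d, j, m, t, v }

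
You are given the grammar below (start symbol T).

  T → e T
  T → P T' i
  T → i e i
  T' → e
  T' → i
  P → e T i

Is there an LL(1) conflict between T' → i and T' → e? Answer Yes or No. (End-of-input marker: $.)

No

FIRST(i) = { i } and FIRST(e) = { e }.
The FIRST sets are disjoint and neither alternative is nullable — no conflict.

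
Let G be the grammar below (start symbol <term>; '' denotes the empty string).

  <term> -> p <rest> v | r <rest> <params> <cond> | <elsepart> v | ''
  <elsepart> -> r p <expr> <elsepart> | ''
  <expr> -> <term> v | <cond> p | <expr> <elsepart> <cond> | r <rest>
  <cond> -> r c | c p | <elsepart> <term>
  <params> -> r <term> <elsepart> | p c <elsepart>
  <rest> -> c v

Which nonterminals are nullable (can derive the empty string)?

Directly nullable (have an ''-production): <term>, <elsepart>.
<cond> -> <elsepart> <term> with every symbol nullable, so <cond> is nullable.
No other nonterminal has a production whose RHS symbols are all nullable.

{ <cond>, <elsepart>, <term> }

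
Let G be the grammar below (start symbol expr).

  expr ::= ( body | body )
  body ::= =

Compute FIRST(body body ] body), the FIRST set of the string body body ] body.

Add FIRST(body) = { = }; body is not nullable, stop.

{ = }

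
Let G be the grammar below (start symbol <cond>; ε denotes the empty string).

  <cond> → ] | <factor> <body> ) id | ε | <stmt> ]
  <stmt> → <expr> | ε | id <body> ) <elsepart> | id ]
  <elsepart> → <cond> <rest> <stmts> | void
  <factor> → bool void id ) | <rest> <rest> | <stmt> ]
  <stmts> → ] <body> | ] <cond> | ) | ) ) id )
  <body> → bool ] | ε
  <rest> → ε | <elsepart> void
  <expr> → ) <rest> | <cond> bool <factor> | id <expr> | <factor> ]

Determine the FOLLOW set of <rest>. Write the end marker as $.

In <elsepart> → <cond> <rest> <stmts>: add FIRST(<stmts>) = { ), ] }.
In <factor> → <rest> <rest>: add FIRST(<rest>)\{ε} = { ), ], bool, id, void }.
  Since <rest> is nullable, also add FOLLOW(<factor>) = { ), ], bool }.
In <factor> → <rest> <rest>: <rest> is at the end, add FOLLOW(<factor>) = { ), ], bool }.
In <expr> → ) <rest>: <rest> is at the end, add FOLLOW(<expr>) = { ] }.
Union: FOLLOW(<rest>) = { ), ], bool, id, void }.

{ ), ], bool, id, void }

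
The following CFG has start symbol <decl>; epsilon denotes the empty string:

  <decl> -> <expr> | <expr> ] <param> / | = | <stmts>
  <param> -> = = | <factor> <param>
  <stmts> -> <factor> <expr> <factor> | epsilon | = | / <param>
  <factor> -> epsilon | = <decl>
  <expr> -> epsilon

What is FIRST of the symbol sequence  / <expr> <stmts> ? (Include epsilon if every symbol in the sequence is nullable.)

/ is a terminal; add {/} and stop.

{ / }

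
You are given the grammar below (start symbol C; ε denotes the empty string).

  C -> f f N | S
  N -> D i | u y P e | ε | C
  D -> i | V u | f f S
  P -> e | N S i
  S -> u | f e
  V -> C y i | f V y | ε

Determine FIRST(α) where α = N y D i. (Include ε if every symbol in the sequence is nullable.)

{ f, i, u, y }

Add FIRST(N)\{ε} = { f, i, u }; N is nullable, continue.
y is a terminal; add {y} and stop.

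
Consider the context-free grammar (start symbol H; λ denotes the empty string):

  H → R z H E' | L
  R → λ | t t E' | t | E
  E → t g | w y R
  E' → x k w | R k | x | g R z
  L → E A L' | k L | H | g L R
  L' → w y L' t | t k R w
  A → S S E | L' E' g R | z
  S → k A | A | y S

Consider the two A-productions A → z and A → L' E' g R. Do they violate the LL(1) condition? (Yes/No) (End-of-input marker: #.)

FIRST(z) = { z } and FIRST(L' E' g R) = { t, w }.
The FIRST sets are disjoint and neither alternative is nullable — no conflict.

No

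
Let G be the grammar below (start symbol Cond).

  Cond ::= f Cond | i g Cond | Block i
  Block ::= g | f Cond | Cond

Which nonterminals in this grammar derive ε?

No nonterminal has an empty production or an RHS whose symbols are all nullable.

{ } (none)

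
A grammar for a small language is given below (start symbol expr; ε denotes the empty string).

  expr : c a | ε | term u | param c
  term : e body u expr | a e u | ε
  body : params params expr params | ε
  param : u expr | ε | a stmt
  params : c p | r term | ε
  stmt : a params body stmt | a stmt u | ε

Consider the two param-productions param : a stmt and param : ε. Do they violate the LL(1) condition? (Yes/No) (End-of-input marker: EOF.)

FIRST(a stmt) = { a } and FIRST(ε) = { ε }.
The second is nullable but FOLLOW(param) = { c } is disjoint from FIRST of the first.

No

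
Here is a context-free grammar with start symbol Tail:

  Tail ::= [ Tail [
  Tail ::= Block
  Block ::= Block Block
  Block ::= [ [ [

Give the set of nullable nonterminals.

{ } (none)

No nonterminal has an empty production or an RHS whose symbols are all nullable.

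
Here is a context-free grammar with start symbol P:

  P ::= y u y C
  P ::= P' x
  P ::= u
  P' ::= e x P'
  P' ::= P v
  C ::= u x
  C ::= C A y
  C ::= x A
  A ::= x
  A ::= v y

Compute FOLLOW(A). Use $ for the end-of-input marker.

{ $, v, x, y }

In C ::= C A y: add FIRST(y) = { y }.
In C ::= x A: A is at the end, add FOLLOW(C) = { $, v, x }.
Union: FOLLOW(A) = { $, v, x, y }.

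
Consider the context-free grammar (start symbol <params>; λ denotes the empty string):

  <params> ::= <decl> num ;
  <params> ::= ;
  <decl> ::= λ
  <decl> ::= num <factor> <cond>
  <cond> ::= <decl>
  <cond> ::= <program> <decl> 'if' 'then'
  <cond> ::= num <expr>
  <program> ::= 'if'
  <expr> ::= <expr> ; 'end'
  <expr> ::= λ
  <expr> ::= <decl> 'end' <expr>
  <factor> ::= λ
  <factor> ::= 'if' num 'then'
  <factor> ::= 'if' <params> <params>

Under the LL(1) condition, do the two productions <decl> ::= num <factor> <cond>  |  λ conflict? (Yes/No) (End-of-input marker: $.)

Yes

FIRST(num <factor> <cond>) = { num } and FIRST(λ) = { λ }.
The second alternative is nullable and FOLLOW(<decl>) = { 'end', 'if', num } shares num with FIRST of the first — conflict.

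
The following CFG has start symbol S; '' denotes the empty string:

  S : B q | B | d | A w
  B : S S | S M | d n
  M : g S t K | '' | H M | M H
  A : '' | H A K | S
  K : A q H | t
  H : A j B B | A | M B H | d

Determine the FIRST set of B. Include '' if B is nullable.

{ d, g, j, q, t, w }

From B : S S: add FIRST(S) = { d, g, j, q, t, w }.
From B : S M: add FIRST(S) = { d, g, j, q, t, w }.
B : d n contributes {d}.
Union: FIRST(B) = { d, g, j, q, t, w }.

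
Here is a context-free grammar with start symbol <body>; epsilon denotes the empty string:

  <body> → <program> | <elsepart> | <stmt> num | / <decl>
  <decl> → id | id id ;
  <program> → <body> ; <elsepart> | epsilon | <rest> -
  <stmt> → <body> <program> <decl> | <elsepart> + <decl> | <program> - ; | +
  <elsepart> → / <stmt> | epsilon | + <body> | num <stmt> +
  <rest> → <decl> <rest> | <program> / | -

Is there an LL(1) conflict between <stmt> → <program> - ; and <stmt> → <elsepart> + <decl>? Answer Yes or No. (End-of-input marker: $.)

Yes

FIRST(<program> - ;) = { +, -, /, ;, id, num } and FIRST(<elsepart> + <decl>) = { +, /, num }.
Both contain +, so the two alternatives are not disjoint — LL(1) conflict.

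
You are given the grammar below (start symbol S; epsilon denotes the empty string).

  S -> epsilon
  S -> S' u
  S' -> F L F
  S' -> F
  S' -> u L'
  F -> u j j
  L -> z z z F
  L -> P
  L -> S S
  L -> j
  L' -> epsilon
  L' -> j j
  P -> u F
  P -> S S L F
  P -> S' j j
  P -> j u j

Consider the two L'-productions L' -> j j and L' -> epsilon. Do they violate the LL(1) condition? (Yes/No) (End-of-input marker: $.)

FIRST(j j) = { j } and FIRST(epsilon) = { epsilon }.
The second alternative is nullable and FOLLOW(L') = { j, u } shares j with FIRST of the first — conflict.

Yes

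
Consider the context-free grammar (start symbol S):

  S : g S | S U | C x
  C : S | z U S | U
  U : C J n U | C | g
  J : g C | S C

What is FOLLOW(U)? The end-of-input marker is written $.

In S : S U: U is at the end, add FOLLOW(S) = { $, g, n, x, z }.
In C : z U S: add FIRST(S) = { g, z }.
In C : U: U is at the end, add FOLLOW(C) = { $, g, n, x, z }.
In U : C J n U: U is at the end, add FOLLOW(U) = { $, g, n, x, z }.
Union: FOLLOW(U) = { $, g, n, x, z }.

{ $, g, n, x, z }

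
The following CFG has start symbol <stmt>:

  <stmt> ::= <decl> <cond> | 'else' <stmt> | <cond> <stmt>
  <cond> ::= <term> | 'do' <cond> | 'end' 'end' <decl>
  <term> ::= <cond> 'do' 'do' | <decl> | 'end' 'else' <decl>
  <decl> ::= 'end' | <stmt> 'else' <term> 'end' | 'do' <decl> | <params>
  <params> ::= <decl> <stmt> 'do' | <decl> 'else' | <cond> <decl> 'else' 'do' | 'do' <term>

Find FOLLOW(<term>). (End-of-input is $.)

{ $, 'do', 'else', 'end' }

In <cond> ::= <term>: <term> is at the end, add FOLLOW(<cond>) = { $, 'do', 'else', 'end' }.
In <decl> ::= <stmt> 'else' <term> 'end': add FIRST('end') = { 'end' }.
In <params> ::= 'do' <term>: <term> is at the end, add FOLLOW(<params>) = { $, 'do', 'else', 'end' }.
Union: FOLLOW(<term>) = { $, 'do', 'else', 'end' }.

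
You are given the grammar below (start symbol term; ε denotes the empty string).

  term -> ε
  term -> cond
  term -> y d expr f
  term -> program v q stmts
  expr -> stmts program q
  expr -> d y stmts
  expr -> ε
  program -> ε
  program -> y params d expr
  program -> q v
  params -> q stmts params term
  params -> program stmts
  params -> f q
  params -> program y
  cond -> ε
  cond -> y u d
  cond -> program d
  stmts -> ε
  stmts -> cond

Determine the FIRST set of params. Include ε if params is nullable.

params -> q stmts params term contributes {q}.
From params -> program stmts: program, stmts nullable, take FIRST(program) ∪ FIRST(stmts) = { d, q, y }; also ε since the whole RHS is nullable.
params -> f q contributes {f}.
From params -> program y: program nullable, take FIRST(program) ∪ {y} = { q, y }.
Union: FIRST(params) = { d, f, q, y, ε }.

{ d, f, q, y, ε }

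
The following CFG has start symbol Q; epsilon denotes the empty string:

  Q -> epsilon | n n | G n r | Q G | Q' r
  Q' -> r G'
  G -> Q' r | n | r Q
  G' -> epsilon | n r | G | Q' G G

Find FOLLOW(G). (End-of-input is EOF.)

{ EOF, n, r }

In Q -> G n r: add FIRST(n r) = { n }.
In Q -> Q G: G is at the end, add FOLLOW(Q) = { EOF, n, r }.
In G' -> G: G is at the end, add FOLLOW(G') = { n, r }.
In G' -> Q' G G: add FIRST(G) = { n, r }.
In G' -> Q' G G: G is at the end, add FOLLOW(G') = { n, r }.
Union: FOLLOW(G) = { EOF, n, r }.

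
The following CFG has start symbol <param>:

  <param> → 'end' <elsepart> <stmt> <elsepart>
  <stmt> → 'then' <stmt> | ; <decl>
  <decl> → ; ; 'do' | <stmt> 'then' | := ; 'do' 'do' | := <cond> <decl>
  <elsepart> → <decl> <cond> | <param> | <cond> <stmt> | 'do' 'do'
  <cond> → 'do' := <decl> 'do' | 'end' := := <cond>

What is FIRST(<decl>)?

<decl> → ; ; 'do' contributes {;}.
From <decl> → <stmt> 'then': add FIRST(<stmt>) = { 'then', ; }.
<decl> → := ; 'do' 'do' contributes {:=}.
<decl> → := <cond> <decl> contributes {:=}.
Union: FIRST(<decl>) = { 'then', :=, ; }.

{ 'then', :=, ; }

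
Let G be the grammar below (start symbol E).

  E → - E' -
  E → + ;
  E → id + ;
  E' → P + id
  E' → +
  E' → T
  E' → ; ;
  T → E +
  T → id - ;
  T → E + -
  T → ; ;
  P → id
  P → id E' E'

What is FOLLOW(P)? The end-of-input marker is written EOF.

{ + }

In E' → P + id: add FIRST(+ id) = { + }.
Union: FOLLOW(P) = { + }.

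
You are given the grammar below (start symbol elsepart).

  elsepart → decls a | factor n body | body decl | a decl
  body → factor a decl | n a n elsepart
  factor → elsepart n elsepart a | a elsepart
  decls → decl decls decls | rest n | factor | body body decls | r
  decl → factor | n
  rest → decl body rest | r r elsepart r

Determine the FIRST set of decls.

From decls → decl decls decls: add FIRST(decl) = { a, n, r }.
From decls → rest n: add FIRST(rest) = { a, n, r }.
From decls → factor: add FIRST(factor) = { a, n, r }.
From decls → body body decls: add FIRST(body) = { a, n, r }.
decls → r contributes {r}.
Union: FIRST(decls) = { a, n, r }.

{ a, n, r }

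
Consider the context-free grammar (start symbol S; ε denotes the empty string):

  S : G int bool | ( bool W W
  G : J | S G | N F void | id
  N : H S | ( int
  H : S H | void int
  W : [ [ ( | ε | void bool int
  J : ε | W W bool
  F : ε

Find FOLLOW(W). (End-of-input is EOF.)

{ EOF, (, [, bool, id, int, void }

In S : ( bool W W: add FIRST(W)\{ε} = { [, void }.
  Since W is nullable, also add FOLLOW(S) = { EOF, (, [, bool, id, int, void }.
In S : ( bool W W: W is at the end, add FOLLOW(S) = { EOF, (, [, bool, id, int, void }.
In J : W W bool: add FIRST(W bool) = { [, bool, void }.
In J : W W bool: add FIRST(bool) = { bool }.
Union: FOLLOW(W) = { EOF, (, [, bool, id, int, void }.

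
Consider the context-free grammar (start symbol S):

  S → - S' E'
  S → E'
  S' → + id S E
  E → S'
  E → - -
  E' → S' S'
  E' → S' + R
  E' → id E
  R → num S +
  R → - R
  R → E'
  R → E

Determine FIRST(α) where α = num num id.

{ num }

num is a terminal; add {num} and stop.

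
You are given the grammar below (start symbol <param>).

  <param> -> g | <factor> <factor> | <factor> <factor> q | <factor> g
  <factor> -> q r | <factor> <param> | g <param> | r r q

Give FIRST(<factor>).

<factor> -> q r contributes {q}.
From <factor> -> <factor> <param>: add FIRST(<factor>) = { g, q, r }.
<factor> -> g <param> contributes {g}.
<factor> -> r r q contributes {r}.
Union: FIRST(<factor>) = { g, q, r }.

{ g, q, r }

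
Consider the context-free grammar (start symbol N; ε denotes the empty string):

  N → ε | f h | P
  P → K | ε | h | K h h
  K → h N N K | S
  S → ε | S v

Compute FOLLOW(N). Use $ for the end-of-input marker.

{ $, f, h, v }

N is the start symbol, so $ ∈ FOLLOW(N).
In K → h N N K: add FIRST(N K)\{ε} = { f, h, v }.
  Since N K is nullable, also add FOLLOW(K) = { $, f, h, v }.
In K → h N N K: add FIRST(K)\{ε} = { h, v }.
  Since K is nullable, also add FOLLOW(K) = { $, f, h, v }.
Union: FOLLOW(N) = { $, f, h, v }.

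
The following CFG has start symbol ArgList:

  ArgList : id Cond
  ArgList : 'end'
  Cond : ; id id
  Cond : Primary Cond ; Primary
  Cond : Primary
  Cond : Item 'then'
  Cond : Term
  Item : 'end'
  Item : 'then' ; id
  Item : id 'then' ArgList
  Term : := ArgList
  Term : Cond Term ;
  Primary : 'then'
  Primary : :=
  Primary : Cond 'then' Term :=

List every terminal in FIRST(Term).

{ 'end', 'then', :=, ;, id }

Term : := ArgList contributes {:=}.
From Term : Cond Term ;: add FIRST(Cond) = { 'end', 'then', :=, ;, id }.
Union: FIRST(Term) = { 'end', 'then', :=, ;, id }.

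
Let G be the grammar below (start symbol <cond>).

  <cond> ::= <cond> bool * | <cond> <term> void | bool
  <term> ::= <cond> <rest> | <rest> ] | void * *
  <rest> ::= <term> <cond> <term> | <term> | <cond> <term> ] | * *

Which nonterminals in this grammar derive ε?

{ } (none)

No nonterminal has an empty production or an RHS whose symbols are all nullable.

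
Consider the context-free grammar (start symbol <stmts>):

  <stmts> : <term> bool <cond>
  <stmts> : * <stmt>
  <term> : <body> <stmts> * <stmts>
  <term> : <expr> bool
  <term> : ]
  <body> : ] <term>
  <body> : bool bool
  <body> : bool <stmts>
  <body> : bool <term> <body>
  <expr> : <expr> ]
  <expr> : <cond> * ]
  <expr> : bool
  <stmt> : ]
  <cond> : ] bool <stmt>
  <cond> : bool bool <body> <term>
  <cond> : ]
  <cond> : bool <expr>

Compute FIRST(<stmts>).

{ *, ], bool }

From <stmts> : <term> bool <cond>: add FIRST(<term>) = { ], bool }.
<stmts> : * <stmt> contributes {*}.
Union: FIRST(<stmts>) = { *, ], bool }.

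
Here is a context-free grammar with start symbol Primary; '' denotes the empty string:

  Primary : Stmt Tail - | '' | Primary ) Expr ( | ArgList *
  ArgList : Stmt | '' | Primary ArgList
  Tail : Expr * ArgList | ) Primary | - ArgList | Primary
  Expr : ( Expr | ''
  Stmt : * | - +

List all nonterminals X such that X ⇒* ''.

Directly nullable (have an ''-production): Primary, ArgList, Expr.
Tail : Primary with every symbol nullable, so Tail is nullable.
No other nonterminal has a production whose RHS symbols are all nullable.

{ ArgList, Expr, Primary, Tail }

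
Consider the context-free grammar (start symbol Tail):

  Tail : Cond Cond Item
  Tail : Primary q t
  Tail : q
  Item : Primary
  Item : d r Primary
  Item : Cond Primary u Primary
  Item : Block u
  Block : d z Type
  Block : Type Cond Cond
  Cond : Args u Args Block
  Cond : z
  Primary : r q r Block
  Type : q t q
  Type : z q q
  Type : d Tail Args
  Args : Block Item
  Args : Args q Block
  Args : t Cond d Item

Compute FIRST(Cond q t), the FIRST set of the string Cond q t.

{ d, q, t, z }

Add FIRST(Cond) = { d, q, t, z }; Cond is not nullable, stop.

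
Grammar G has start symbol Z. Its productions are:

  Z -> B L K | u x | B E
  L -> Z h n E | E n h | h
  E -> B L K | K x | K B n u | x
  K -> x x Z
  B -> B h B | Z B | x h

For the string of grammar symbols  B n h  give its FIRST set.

Add FIRST(B) = { u, x }; B is not nullable, stop.

{ u, x }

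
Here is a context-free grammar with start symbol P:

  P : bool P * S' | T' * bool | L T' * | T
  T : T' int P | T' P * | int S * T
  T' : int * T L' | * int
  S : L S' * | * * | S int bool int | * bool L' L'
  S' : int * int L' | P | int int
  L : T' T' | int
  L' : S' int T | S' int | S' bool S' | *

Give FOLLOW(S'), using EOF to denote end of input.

{ EOF, *, bool, int }

In P : bool P * S': S' is at the end, add FOLLOW(P) = { EOF, *, bool, int }.
In S : L S' *: add FIRST(*) = { * }.
In L' : S' int T: add FIRST(int T) = { int }.
In L' : S' int: add FIRST(int) = { int }.
In L' : S' bool S': add FIRST(bool S') = { bool }.
In L' : S' bool S': S' is at the end, add FOLLOW(L') = { EOF, *, bool, int }.
Union: FOLLOW(S') = { EOF, *, bool, int }.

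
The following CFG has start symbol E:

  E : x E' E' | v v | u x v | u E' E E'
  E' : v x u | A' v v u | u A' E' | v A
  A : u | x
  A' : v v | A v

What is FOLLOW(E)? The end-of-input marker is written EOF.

{ EOF, u, v, x }

E is the start symbol, so EOF ∈ FOLLOW(E).
In E : u E' E E': add FIRST(E') = { u, v, x }.
Union: FOLLOW(E) = { EOF, u, v, x }.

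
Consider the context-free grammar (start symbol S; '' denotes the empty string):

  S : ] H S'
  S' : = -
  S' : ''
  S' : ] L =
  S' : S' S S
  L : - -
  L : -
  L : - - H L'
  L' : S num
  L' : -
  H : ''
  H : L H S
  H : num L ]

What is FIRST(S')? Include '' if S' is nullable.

S' : = - contributes {=}.
S' : '' contributes ''.
S' : ] L = contributes {]}.
From S' : S' S S: S' nullable, take FIRST(S') ∪ FIRST(S) = { =, ] }.
Union: FIRST(S') = { =, ], '' }.

{ =, ], '' }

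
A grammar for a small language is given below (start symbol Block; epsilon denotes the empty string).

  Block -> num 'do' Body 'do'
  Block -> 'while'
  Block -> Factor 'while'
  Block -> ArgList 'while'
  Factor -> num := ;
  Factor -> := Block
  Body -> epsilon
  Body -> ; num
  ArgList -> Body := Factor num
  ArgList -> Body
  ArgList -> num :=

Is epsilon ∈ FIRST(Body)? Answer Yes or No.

Yes

Body has an epsilon-production, so Body ⇒ epsilon.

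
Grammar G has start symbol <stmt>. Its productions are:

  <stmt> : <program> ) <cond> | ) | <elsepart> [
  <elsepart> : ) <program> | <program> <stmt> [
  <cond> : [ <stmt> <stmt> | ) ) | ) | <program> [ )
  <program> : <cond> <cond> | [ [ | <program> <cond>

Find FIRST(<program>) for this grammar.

{ ), [ }

From <program> : <cond> <cond>: add FIRST(<cond>) = { ), [ }.
<program> : [ [ contributes {[}.
From <program> : <program> <cond>: add FIRST(<program>) = { ), [ }.
Union: FIRST(<program>) = { ), [ }.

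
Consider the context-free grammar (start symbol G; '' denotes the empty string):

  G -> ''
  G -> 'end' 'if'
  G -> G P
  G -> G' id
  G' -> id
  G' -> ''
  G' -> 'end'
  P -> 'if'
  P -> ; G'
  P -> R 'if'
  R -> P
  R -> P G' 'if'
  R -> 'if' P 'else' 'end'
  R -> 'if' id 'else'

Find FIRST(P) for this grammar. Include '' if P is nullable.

P -> 'if' contributes {'if'}.
P -> ; G' contributes {;}.
From P -> R 'if': add FIRST(R) = { 'if', ; }.
Union: FIRST(P) = { 'if', ; }.

{ 'if', ; }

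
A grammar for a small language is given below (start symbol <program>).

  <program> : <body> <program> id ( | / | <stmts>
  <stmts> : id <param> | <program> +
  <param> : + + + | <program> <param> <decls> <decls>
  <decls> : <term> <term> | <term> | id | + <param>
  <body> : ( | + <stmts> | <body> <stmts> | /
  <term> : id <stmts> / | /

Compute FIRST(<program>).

{ (, +, /, id }

From <program> : <body> <program> id (: add FIRST(<body>) = { (, +, / }.
<program> : / contributes {/}.
From <program> : <stmts>: add FIRST(<stmts>) = { (, +, /, id }.
Union: FIRST(<program>) = { (, +, /, id }.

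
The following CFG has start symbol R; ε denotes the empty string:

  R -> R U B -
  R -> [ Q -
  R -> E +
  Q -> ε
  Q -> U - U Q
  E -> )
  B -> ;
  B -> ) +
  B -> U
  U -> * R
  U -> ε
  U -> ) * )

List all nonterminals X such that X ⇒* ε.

Directly nullable (have an ε-production): Q, U.
B -> U with every symbol nullable, so B is nullable.
No other nonterminal has a production whose RHS symbols are all nullable.

{ B, Q, U }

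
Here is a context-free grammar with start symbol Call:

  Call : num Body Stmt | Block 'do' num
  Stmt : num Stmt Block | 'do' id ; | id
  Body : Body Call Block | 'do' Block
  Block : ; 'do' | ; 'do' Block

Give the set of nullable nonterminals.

No nonterminal has an empty production or an RHS whose symbols are all nullable.

{ } (none)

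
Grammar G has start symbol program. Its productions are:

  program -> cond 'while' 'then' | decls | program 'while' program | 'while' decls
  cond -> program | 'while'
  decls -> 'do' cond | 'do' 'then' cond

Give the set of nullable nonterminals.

{ } (none)

No nonterminal has an empty production or an RHS whose symbols are all nullable.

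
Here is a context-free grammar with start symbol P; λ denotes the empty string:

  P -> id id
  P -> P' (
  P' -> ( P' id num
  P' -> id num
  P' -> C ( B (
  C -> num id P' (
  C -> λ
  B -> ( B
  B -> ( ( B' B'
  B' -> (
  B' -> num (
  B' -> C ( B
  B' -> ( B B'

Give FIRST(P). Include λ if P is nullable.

{ (, id, num }

P -> id id contributes {id}.
From P -> P' (: add FIRST(P') = { (, id, num }.
Union: FIRST(P) = { (, id, num }.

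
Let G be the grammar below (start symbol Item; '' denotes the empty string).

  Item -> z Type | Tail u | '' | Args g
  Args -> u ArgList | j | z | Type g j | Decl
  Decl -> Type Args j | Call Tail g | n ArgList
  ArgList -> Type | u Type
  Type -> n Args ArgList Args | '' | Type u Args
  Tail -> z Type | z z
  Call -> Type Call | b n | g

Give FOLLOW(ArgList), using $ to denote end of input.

{ $, b, g, j, n, u, z }

In Args -> u ArgList: ArgList is at the end, add FOLLOW(Args) = { $, b, g, j, n, u, z }.
In Decl -> n ArgList: ArgList is at the end, add FOLLOW(Decl) = { $, b, g, j, n, u, z }.
In Type -> n Args ArgList Args: add FIRST(Args) = { b, g, j, n, u, z }.
Union: FOLLOW(ArgList) = { $, b, g, j, n, u, z }.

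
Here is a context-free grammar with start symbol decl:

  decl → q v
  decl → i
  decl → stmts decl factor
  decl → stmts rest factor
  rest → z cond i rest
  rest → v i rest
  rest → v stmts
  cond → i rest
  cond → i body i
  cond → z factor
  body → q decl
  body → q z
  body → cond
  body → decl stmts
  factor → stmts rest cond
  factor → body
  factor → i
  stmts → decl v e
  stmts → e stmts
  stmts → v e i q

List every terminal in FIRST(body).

{ e, i, q, v, z }

body → q decl contributes {q}.
body → q z contributes {q}.
From body → cond: add FIRST(cond) = { i, z }.
From body → decl stmts: add FIRST(decl) = { e, i, q, v }.
Union: FIRST(body) = { e, i, q, v, z }.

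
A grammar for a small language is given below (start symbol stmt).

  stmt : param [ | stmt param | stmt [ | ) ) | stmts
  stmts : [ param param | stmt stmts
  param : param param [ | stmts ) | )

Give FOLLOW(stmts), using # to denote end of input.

In stmt : stmts: stmts is at the end, add FOLLOW(stmt) = { #, ), [ }.
In stmts : stmt stmts: stmts is at the end, add FOLLOW(stmts) = { #, ), [ }.
In param : stmts ): add FIRST()) = { ) }.
Union: FOLLOW(stmts) = { #, ), [ }.

{ #, ), [ }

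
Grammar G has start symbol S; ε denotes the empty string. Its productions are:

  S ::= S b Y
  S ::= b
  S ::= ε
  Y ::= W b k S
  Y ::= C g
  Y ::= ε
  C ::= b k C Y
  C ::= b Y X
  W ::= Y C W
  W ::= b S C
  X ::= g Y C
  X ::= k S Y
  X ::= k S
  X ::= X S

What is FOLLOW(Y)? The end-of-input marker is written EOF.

{ EOF, b, g, k }

In S ::= S b Y: Y is at the end, add FOLLOW(S) = { EOF, b, g, k }.
In C ::= b k C Y: Y is at the end, add FOLLOW(C) = { b, g }.
In C ::= b Y X: add FIRST(X) = { g, k }.
In W ::= Y C W: add FIRST(C W) = { b }.
In X ::= g Y C: add FIRST(C) = { b }.
In X ::= k S Y: Y is at the end, add FOLLOW(X) = { b, g }.
Union: FOLLOW(Y) = { EOF, b, g, k }.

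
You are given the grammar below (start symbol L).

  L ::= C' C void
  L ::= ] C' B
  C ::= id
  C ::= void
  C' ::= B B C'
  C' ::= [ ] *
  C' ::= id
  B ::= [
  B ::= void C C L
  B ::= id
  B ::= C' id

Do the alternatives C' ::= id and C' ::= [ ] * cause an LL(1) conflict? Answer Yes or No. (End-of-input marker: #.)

FIRST(id) = { id } and FIRST([ ] *) = { [ }.
The FIRST sets are disjoint and neither alternative is nullable — no conflict.

No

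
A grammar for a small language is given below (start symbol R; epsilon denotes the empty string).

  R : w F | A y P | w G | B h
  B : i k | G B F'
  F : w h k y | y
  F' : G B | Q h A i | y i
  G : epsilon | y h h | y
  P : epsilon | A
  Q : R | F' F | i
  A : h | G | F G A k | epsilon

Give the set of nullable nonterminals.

{ A, G, P }

Directly nullable (have an epsilon-production): G, P, A.
No other nonterminal has a production whose RHS symbols are all nullable.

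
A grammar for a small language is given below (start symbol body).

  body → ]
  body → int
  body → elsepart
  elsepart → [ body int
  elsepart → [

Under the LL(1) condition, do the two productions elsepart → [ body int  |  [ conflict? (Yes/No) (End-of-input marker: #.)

Yes

FIRST([ body int) = { [ } and FIRST([) = { [ }.
Both contain [, so the two alternatives are not disjoint — LL(1) conflict.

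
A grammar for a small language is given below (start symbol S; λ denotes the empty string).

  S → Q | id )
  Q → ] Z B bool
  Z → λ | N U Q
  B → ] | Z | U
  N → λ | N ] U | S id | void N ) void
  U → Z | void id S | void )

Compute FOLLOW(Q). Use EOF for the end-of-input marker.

{ EOF, ), ], bool, id, void }

In S → Q: Q is at the end, add FOLLOW(S) = { EOF, ), ], bool, id, void }.
In Z → N U Q: Q is at the end, add FOLLOW(Z) = { ), ], bool, id, void }.
Union: FOLLOW(Q) = { EOF, ), ], bool, id, void }.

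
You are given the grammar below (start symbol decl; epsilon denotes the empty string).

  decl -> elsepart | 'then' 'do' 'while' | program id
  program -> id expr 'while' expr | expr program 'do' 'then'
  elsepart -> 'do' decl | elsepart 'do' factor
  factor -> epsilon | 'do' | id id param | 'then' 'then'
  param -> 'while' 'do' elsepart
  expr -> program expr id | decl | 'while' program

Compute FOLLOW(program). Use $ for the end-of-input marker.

{ 'do', 'then', 'while', id }

In decl -> program id: add FIRST(id) = { id }.
In program -> expr program 'do' 'then': add FIRST('do' 'then') = { 'do' }.
In expr -> program expr id: add FIRST(expr id) = { 'do', 'then', 'while', id }.
In expr -> 'while' program: program is at the end, add FOLLOW(expr) = { 'do', 'then', 'while', id }.
Union: FOLLOW(program) = { 'do', 'then', 'while', id }.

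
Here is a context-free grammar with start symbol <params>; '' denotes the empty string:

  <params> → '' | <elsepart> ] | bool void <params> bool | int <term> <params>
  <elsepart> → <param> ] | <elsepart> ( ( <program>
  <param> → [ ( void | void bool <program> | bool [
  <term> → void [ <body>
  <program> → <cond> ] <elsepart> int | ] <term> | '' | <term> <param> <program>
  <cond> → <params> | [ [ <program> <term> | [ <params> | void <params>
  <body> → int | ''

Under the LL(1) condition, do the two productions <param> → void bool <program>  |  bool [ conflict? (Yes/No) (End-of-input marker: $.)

FIRST(void bool <program>) = { void } and FIRST(bool [) = { bool }.
The FIRST sets are disjoint and neither alternative is nullable — no conflict.

No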